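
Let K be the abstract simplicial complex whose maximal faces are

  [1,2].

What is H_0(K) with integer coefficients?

H_0 = Z.

Order the vertices as 1 < 2. Listing each simplex with vertices in this order, K has dimension 1 with simplices:

  0-simplices (2): [1], [2]
  1-simplices (1): [1,2]

Hence C_0 ≅ Z^2, C_1 ≅ Z^1.

Boundary ∂_1: C_1 → C_0 maps an edge to its endpoints' difference, ∂[p,q] = q − p. For instance
  ∂[1,2] = [2] − [1].
As a 2×1 matrix over Z this has rank 1, with invariant factors (1).

From H_k ≅ ker(∂_k) / im(∂_{k+1}) we obtain:

  H_0: rank C_0 − rank ∂_1 = 2 − 1 = 1, and the invariant factors of ∂_1 are all 1, so H_0 = Z.

(K is a triangulation of the 1-simplex.)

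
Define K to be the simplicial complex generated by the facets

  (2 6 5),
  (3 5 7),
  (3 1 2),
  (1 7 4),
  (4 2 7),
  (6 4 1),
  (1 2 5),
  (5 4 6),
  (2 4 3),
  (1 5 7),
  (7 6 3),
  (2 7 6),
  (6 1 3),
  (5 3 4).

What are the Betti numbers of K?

Order the vertices as 1 < 2 < 3 < 4 < 5 < 6 < 7. Listing each simplex with vertices in this order, K has dimension 2 with simplices:

  0-simplices (7): [1], [2], [3], [4], [5], [6], [7]
  1-simplices (21): [1,2], [1,3], [1,4], [1,5], [1,6], [1,7], [2,3], [2,4], [2,5], [2,6], [2,7], [3,4], [3,5], [3,6], [3,7], [4,5], [4,6], [4,7], [5,6], [5,7], [6,7]
  2-simplices (14): [1,2,3], [1,2,5], [1,3,6], [1,4,6], [1,4,7], [1,5,7], [2,3,4], [2,4,7], [2,5,6], [2,6,7], [3,4,5], [3,5,7], [3,6,7], [4,5,6]

giving chain groups C_0 ≅ Z^7, C_1 ≅ Z^21, C_2 ≅ Z^14.

Boundary ∂_1: C_1 → C_0 is given by ∂[p,q] = [q] − [p]. For instance
  ∂[6,7] = [7] − [6].
As a 7×21 matrix over Z this has rank 6, with invariant factors (1,1,1,1,1,1).

Boundary ∂_2: C_2 → C_1 sends each 2-simplex [p,q,r] to [q,r] − [p,r] + [p,q]. For instance
  ∂[1,2,5] = [2,5] − [1,5] + [1,2],
  ∂[1,3,6] = [3,6] − [1,6] + [1,3].
The 21×14 boundary matrix has rank 13 and Smith normal form diag(1,1,1,1,1,1,1,1,1,1,1,1,1).

Reading off H_k = ker ∂_k / im ∂_{k+1}:

  H_0: rank C_0 − rank ∂_1 = 7 − 6 = 1, and the invariant factors of ∂_1 are all 1, so H_0 = Z.
  H_1: rank ker ∂_1 − rank ∂_2 = (21 − 6) − 13 = 2, and the invariant factors of ∂_2 are all 1, so H_1 = Z^2.
  H_2: rank ker ∂_2 − rank ∂_3 = (14 − 13) − 0 = 1, and there is no ∂_3, so H_2 = Z.

As a check, the Euler characteristic is 7 − 21 + 14 = 0, which agrees with 1 − 2 + 1 = 0.
(K is a triangulation of the torus T^2.)

Hence the Betti numbers are b_0 = 1, b_1 = 2, b_2 = 1.

b_0 = 1, b_1 = 2, b_2 = 1.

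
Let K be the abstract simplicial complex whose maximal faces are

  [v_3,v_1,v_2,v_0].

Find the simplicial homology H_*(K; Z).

We work with the vertex ordering v_0 < v_1 < v_2 < v_3. The simplices of K, each written with vertices in increasing order, are:

  0-simplices (4): [v_0], [v_1], [v_2], [v_3]
  1-simplices (6): [v_0,v_1], [v_0,v_2], [v_0,v_3], [v_1,v_2], [v_1,v_3], [v_2,v_3]
  2-simplices (4): [v_0,v_1,v_2], [v_0,v_1,v_3], [v_0,v_2,v_3], [v_1,v_2,v_3]
  3-simplices (1): [v_0,v_1,v_2,v_3]

so the chain groups are C_0 ≅ Z^4, C_1 ≅ Z^6, C_2 ≅ Z^4, C_3 ≅ Z^1.

Boundary ∂_1: C_1 → C_0 is given by ∂[p,q] = [q] − [p]. For instance
  ∂[v_0,v_3] = [v_3] − [v_0].
The 4×6 boundary matrix has rank 3 and Smith normal form diag(1,1,1).

∂_2: C_2 → C_1 acts by ∂[p,q,r] = [q,r] − [p,r] + [p,q]. For instance
  ∂[v_0,v_1,v_2] = [v_1,v_2] − [v_0,v_2] + [v_0,v_1],
  ∂[v_0,v_1,v_3] = [v_1,v_3] − [v_0,v_3] + [v_0,v_1].
This gives a 6×4 integer matrix of rank 3; reducing to Smith normal form yields diagonal entries (1,1,1).

Boundary ∂_3: C_3 → C_2 sends each 3-simplex σ to the alternating sum Σ_i (−1)^i (σ with its i-th vertex removed). For instance
  ∂[v_0,v_1,v_2,v_3] = [v_1,v_2,v_3] − [v_0,v_2,v_3] + [v_0,v_1,v_3] − [v_0,v_1,v_2].
The 4×1 boundary matrix has rank 1 and Smith normal form diag(1).

Computing H_k = (kernel of ∂_k) / (image of ∂_{k+1}):

  H_0: rank C_0 − rank ∂_1 = 4 − 3 = 1, and the invariant factors of ∂_1 are all 1, so H_0 = Z.
  H_1: rank ker ∂_1 − rank ∂_2 = (6 − 3) − 3 = 0, and the invariant factors of ∂_2 are all 1, so H_1 = 0.
  H_2: rank ker ∂_2 − rank ∂_3 = (4 − 3) − 1 = 0, and the invariant factors of ∂_3 are all 1, so H_2 = 0.
  H_3: rank ker ∂_3 − rank ∂_4 = (1 − 1) − 0 = 0, and there is no ∂_4, so H_3 = 0.

(K is a triangulation of the 3-simplex.)

H_0 ≅ Z,  H_1 = 0,  H_2 = 0,  H_3 = 0.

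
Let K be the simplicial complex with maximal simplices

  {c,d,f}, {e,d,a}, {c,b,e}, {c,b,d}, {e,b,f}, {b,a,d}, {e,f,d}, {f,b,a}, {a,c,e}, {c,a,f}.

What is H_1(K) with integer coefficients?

Fix the vertex order a < b < c < d < e < f and write every simplex with vertices in increasing order. Then dim K = 2 and the simplices of K are:

  0-simplices (6): a, b, c, d, e, f
  1-simplices (15): ab, ac, ad, ae, af, bc, bd, be, bf, cd, ce, cf, de, df, ef
  2-simplices (10): abd, abf, ace, acf, ade, bcd, bce, bef, cdf, def

Hence C_0 ≅ Z^6, C_1 ≅ Z^15, C_2 ≅ Z^10.

∂_1: C_1 → C_0 maps an edge to its endpoints' difference, ∂[p,q] = q − p.
This gives a 6×15 integer matrix of rank 5; reducing to Smith normal form yields diagonal entries (1,1,1,1,1).

Boundary ∂_2: C_2 → C_1 maps a triangle to the signed sum of its edges. For instance
  ∂bcd = cd − bd + bc,
  ∂ace = ce − ae + ac.
As a 15×10 matrix over Z this has rank 10, with invariant factors (1,1,1,1,1,1,1,1,1,2).

Reading off H_k = ker ∂_k / im ∂_{k+1}:

  H_1: rank ker ∂_1 − rank ∂_2 = (15 − 5) − 10 = 0, and ∂_2 has invariant factor 2 > 1, so H_1 = Z/2.

H_1 ≅ Z/2.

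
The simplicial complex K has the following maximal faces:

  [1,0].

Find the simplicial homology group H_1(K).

H_1 = 0.

Order the vertices as 0 < 1. Listing each simplex with vertices in this order, K has dimension 1 with simplices:

  0-simplices (2): [0], [1]
  1-simplices (1): [0,1]

so the chain groups are C_0 ≅ Z^2, C_1 ≅ Z^1.

∂_1: C_1 → C_0 is given by ∂[p,q] = [q] − [p].
This gives a 2×1 integer matrix of rank 1; reducing to Smith normal form yields diagonal entries (1).

Reading off H_k = ker ∂_k / im ∂_{k+1}:

  H_1: rank ker ∂_1 − rank ∂_2 = (1 − 1) − 0 = 0, and there is no ∂_2, so H_1 = 0.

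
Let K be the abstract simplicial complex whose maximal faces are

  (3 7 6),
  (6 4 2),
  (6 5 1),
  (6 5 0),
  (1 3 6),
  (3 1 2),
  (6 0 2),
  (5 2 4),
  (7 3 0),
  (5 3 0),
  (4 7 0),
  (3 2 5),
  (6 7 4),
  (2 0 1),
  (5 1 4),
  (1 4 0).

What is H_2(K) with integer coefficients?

Take the total order 0 < 1 < 2 < 3 < 4 < 5 < 6 < 7 on the vertex set. Then K (dimension 2) consists of the simplices:

  0-simplices (8): [0], [1], [2], [3], [4], [5], [6], [7]
  1-simplices (24): (24 of them)
  2-simplices (16): [0,1,2], [0,1,4], [0,2,6], [0,3,5], [0,3,7], [0,4,7], [0,5,6], [1,2,3], [1,3,6], [1,4,5], [1,5,6], [2,3,5], [2,4,5], [2,4,6], [3,6,7], [4,6,7]

Hence C_0 ≅ Z^8, C_1 ≅ Z^24, C_2 ≅ Z^16.

∂_1: C_1 → C_0 is given by ∂[p,q] = [q] − [p]. For instance
  ∂[0,4] = [4] − [0].
The resulting 8×24 matrix has rank 7, and its Smith normal form has invariant factors (1,1,1,1,1,1,1).

The boundary map ∂_2: C_2 → C_1 acts by ∂[p,q,r] = [q,r] − [p,r] + [p,q]. For instance
  ∂[0,5,6] = [5,6] − [0,6] + [0,5],
  ∂[2,3,5] = [3,5] − [2,5] + [2,3].
This gives a 24×16 integer matrix of rank 15; reducing to Smith normal form yields diagonal entries (1,1,1,1,1,1,1,1,1,1,1,1,1,1,1).

Computing H_k = (kernel of ∂_k) / (image of ∂_{k+1}):

  H_2: rank ker ∂_2 − rank ∂_3 = (16 − 15) − 0 = 1, and there is no ∂_3, so H_2 ≅ Z.

H_2 ≅ Z.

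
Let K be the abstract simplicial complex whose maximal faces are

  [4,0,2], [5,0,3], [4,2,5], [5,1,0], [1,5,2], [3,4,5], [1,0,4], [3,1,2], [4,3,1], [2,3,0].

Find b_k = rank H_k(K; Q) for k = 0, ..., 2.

Fix the vertex order 0 < 1 < 2 < 3 < 4 < 5 and write every simplex with vertices in increasing order. Then dim K = 2 and the simplices of K are:

  0-simplices (6): [0], [1], [2], [3], [4], [5]
  1-simplices (15): [0,1], [0,2], [0,3], [0,4], [0,5], [1,2], [1,3], [1,4], [1,5], [2,3], [2,4], [2,5], [3,4], [3,5], [4,5]
  2-simplices (10): [0,1,4], [0,1,5], [0,2,3], [0,2,4], [0,3,5], [1,2,3], [1,2,5], [1,3,4], [2,4,5], [3,4,5]

giving chain groups C_0 ≅ Z^6, C_1 ≅ Z^15, C_2 ≅ Z^10.

∂_1: C_1 → C_0 sends each edge [p,q] (with p < q) to q − p.
The resulting 6×15 matrix has rank 5, and its Smith normal form has invariant factors (1,1,1,1,1).

Boundary ∂_2: C_2 → C_1 maps a triangle to the signed sum of its edges. For instance
  ∂[0,1,5] = [1,5] − [0,5] + [0,1],
  ∂[0,2,4] = [2,4] − [0,4] + [0,2].
The 15×10 boundary matrix has rank 10 and Smith normal form diag(1,1,1,1,1,1,1,1,1,2).

From H_k ≅ ker(∂_k) / im(∂_{k+1}) we obtain:

  H_0: rank C_0 − rank ∂_1 = 6 − 5 = 1, and the invariant factors of ∂_1 are all 1, so H_0 ≅ Z.
  H_1: rank ker ∂_1 − rank ∂_2 = (15 − 5) − 10 = 0, and ∂_2 has invariant factor 2 > 1, so H_1 ≅ Z/2Z.
  H_2: rank ker ∂_2 − rank ∂_3 = (10 − 10) − 0 = 0, and there is no ∂_3, so H_2 ≅ 0.

Hence the Betti numbers are b_0 = 1, b_1 = 0, b_2 = 0.

b_0 = 1, b_1 = 0, b_2 = 0.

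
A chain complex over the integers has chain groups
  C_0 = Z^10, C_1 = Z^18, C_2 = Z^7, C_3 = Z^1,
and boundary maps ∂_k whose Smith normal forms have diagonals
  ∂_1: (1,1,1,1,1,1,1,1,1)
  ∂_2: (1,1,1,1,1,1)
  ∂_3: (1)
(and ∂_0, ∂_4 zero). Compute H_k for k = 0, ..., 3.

H_0: b_0 = 10 − 0 − 9 = 1; torsion from ∂_1 factors > 1: none. So H_0 = Z.
H_1: b_1 = 18 − 9 − 6 = 3; torsion from ∂_2 factors > 1: none. So H_1 = Z^3.
H_2: b_2 = 7 − 6 − 1 = 0; torsion from ∂_3 factors > 1: none. So H_2 = 0.
H_3: b_3 = 1 − 1 − 0 = 0; torsion from ∂_4 factors > 1: none. So H_3 = 0.

H_0 = Z,  H_1 = Z^3,  H_2 = 0,  H_3 = 0.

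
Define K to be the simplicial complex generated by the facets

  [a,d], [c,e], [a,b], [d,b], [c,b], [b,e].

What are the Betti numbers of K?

b_0 = 1, b_1 = 2.

We work with the vertex ordering a < b < c < d < e. The simplices of K, each written with vertices in increasing order, are:

  0-simplices (5): a, b, c, d, e
  1-simplices (6): ab, ad, bc, bd, be, ce

giving chain groups C_0 ≅ Z^5, C_1 ≅ Z^6.

The boundary map ∂_1: C_1 → C_0 maps an edge to its endpoints' difference, ∂[p,q] = q − p.
This gives a 5×6 integer matrix of rank 4; reducing to Smith normal form yields diagonal entries (1,1,1,1).

Computing H_k = (kernel of ∂_k) / (image of ∂_{k+1}):

  H_0: rank C_0 − rank ∂_1 = 5 − 4 = 1, and the invariant factors of ∂_1 are all 1, so H_0 ≅ Z.
  H_1: rank ker ∂_1 − rank ∂_2 = (6 − 4) − 0 = 2, and there is no ∂_2, so H_1 ≅ Z^2.

Hence the Betti numbers are b_0 = 1, b_1 = 2.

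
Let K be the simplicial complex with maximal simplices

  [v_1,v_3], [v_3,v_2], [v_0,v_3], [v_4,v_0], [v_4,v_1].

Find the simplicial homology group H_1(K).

Fix the vertex order v_0 < v_1 < v_2 < v_3 < v_4 and write every simplex with vertices in increasing order. Then dim K = 1 and the simplices of K are:

  0-simplices (5): [v_0], [v_1], [v_2], [v_3], [v_4]
  1-simplices (5): [v_0,v_3], [v_0,v_4], [v_1,v_3], [v_1,v_4], [v_2,v_3]

Hence C_0 ≅ Z^5, C_1 ≅ Z^5.

∂_1: C_1 → C_0 sends each edge [p,q] (with p < q) to q − p. For instance
  ∂[v_1,v_4] = [v_4] − [v_1].
This gives a 5×5 integer matrix of rank 4; reducing to Smith normal form yields diagonal entries (1,1,1,1).

Now H_k = ker ∂_k / im ∂_{k+1}, so:

  H_1: rank ker ∂_1 − rank ∂_2 = (5 − 4) − 0 = 1, and there is no ∂_2, so H_1 ≅ Z.

H_1 = Z.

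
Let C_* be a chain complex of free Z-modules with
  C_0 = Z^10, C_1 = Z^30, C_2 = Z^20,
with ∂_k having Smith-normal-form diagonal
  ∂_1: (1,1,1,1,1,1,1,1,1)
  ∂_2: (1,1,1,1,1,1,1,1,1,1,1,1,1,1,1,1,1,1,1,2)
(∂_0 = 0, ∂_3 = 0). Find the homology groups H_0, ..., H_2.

H_0: b_0 = 10 − 0 − 9 = 1; torsion from ∂_1 factors > 1: none. So H_0 = Z.
H_1: b_1 = 30 − 9 − 20 = 1; torsion from ∂_2 factors > 1: [2]. So H_1 = Z ⊕ Z/2Z.
H_2: b_2 = 20 − 20 − 0 = 0; torsion from ∂_3 factors > 1: none. So H_2 = 0.

H_0 = Z,  H_1 = Z ⊕ Z/2Z,  H_2 = 0.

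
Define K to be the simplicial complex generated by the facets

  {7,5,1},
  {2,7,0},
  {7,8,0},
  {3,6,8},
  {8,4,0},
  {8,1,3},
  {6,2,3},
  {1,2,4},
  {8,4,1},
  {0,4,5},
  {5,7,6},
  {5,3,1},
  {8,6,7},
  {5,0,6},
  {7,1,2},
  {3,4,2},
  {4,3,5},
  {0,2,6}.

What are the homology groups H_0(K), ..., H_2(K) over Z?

H_0 ≅ Z,  H_1 ≅ Z ⊕ Z/2Z,  H_2 = 0.

Fix the vertex order 0 < 1 < 2 < 3 < 4 < 5 < 6 < 7 < 8 and write every simplex with vertices in increasing order. Then dim K = 2 and the simplices of K are:

  0-simplices (9): [0], [1], [2], [3], [4], [5], [6], [7], [8]
  1-simplices (27): (27 of them)
  2-simplices (18): [0,2,6], [0,2,7], [0,4,5], [0,4,8], [0,5,6], [0,7,8], [1,2,4], [1,2,7], [1,3,5], [1,3,8], [1,4,8], [1,5,7], [2,3,4], [2,3,6], [3,4,5], [3,6,8], [5,6,7], [6,7,8]

giving chain groups C_0 ≅ Z^9, C_1 ≅ Z^27, C_2 ≅ Z^18.

Boundary ∂_1: C_1 → C_0 maps an edge to its endpoints' difference, ∂[p,q] = q − p. For instance
  ∂[2,4] = [4] − [2].
The 9×27 boundary matrix has rank 8 and Smith normal form diag(1,1,1,1,1,1,1,1).

Boundary ∂_2: C_2 → C_1 maps a triangle to the signed sum of its edges. For instance
  ∂[0,4,5] = [4,5] − [0,5] + [0,4],
  ∂[2,3,6] = [3,6] − [2,6] + [2,3].
The resulting 27×18 matrix has rank 18, and its Smith normal form has invariant factors (1,1,1,1,1,1,1,1,1,1,1,1,1,1,1,1,1,2).

Computing H_k = (kernel of ∂_k) / (image of ∂_{k+1}):

  H_0: rank C_0 − rank ∂_1 = 9 − 8 = 1, and the invariant factors of ∂_1 are all 1, so H_0 = Z.
  H_1: rank ker ∂_1 − rank ∂_2 = (27 − 8) − 18 = 1, and ∂_2 has invariant factor 2 > 1, so H_1 = Z ⊕ Z/2Z.
  H_2: rank ker ∂_2 − rank ∂_3 = (18 − 18) − 0 = 0, and there is no ∂_3, so H_2 = 0.

(K is a triangulation of the Klein bottle.)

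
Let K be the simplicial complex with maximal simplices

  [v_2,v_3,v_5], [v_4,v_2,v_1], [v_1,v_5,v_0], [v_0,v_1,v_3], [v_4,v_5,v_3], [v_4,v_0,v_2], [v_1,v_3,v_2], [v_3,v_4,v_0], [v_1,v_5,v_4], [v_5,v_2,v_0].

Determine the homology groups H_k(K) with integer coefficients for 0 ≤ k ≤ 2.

H_0 ≅ Z,  H_1 ≅ Z_2,  H_2 = 0.

K has 6 vertices, 15 edges, 10 triangles.
rank ∂_0 = 0, rank ∂_1 = 5 ⇒ b_0 = 6 − 0 − 5 = 1; all invariant factors of ∂_1 are 1 so no torsion. So H_0 = Z.
rank ∂_1 = 5, rank ∂_2 = 10 ⇒ b_1 = 15 − 5 − 10 = 0; ∂_2 has invariant factor(s) [2] giving torsion. So H_1 = Z_2.
rank ∂_2 = 10, rank ∂_3 = 0 ⇒ b_2 = 10 − 10 − 0 = 0. So H_2 = 0.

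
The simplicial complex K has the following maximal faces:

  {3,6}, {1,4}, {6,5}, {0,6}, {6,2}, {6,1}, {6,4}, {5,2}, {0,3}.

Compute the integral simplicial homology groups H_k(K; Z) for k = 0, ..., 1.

H_0 = Z,  H_1 = Z^3.

Fix the vertex order 0 < 1 < 2 < 3 < 4 < 5 < 6 and write every simplex with vertices in increasing order. Then dim K = 1 and the simplices of K are:

  0-simplices (7): [0], [1], [2], [3], [4], [5], [6]
  1-simplices (9): [0,3], [0,6], [1,4], [1,6], [2,5], [2,6], [3,6], [4,6], [5,6]

Hence C_0 ≅ Z^7, C_1 ≅ Z^9.

The boundary map ∂_1: C_1 → C_0 is given by ∂[p,q] = [q] − [p]. For instance
  ∂[0,3] = [3] − [0].
This gives a 7×9 integer matrix of rank 6; reducing to Smith normal form yields diagonal entries (1,1,1,1,1,1).

Now H_k = ker ∂_k / im ∂_{k+1}, so:

  H_0: rank C_0 − rank ∂_1 = 7 − 6 = 1, and the invariant factors of ∂_1 are all 1, so H_0 = Z.
  H_1: rank ker ∂_1 − rank ∂_2 = (9 − 6) − 0 = 3, and there is no ∂_2, so H_1 = Z^3.

(K is a triangulation of a wedge of 3 circles.)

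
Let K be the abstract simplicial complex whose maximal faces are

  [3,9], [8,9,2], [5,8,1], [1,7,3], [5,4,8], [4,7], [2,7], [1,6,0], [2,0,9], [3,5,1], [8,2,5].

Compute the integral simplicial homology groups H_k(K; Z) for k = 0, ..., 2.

Order the vertices as 0 < 1 < 2 < 3 < 4 < 5 < 6 < 7 < 8 < 9. Listing each simplex with vertices in this order, K has dimension 2 with simplices:

  0-simplices (10): [0], [1], [2], [3], [4], [5], [6], [7], [8], [9]
  1-simplices (21): [0,1], [0,2], [0,6], [0,9], [1,3], [1,5], [1,6], [1,7], [1,8], [2,5], [2,7], [2,8], [2,9], [3,5], [3,7], [3,9], [4,5], [4,7], [4,8], [5,8], [8,9]
  2-simplices (8): [0,1,6], [0,2,9], [1,3,5], [1,3,7], [1,5,8], [2,5,8], [2,8,9], [4,5,8]

giving chain groups C_0 ≅ Z^10, C_1 ≅ Z^21, C_2 ≅ Z^8.

The boundary map ∂_1: C_1 → C_0 maps an edge to its endpoints' difference, ∂[p,q] = q − p.
The 10×21 boundary matrix has rank 9 and Smith normal form diag(1,1,1,1,1,1,1,1,1).

∂_2: C_2 → C_1 acts by ∂[p,q,r] = [q,r] − [p,r] + [p,q]. For instance
  ∂[0,2,9] = [2,9] − [0,9] + [0,2],
  ∂[1,5,8] = [5,8] − [1,8] + [1,5].
As a 21×8 matrix over Z this has rank 8, with invariant factors (1,1,1,1,1,1,1,1).

Computing H_k = (kernel of ∂_k) / (image of ∂_{k+1}):

  H_0: rank C_0 − rank ∂_1 = 10 − 9 = 1, and the invariant factors of ∂_1 are all 1, so H_0 ≅ Z.
  H_1: rank ker ∂_1 − rank ∂_2 = (21 − 9) − 8 = 4, and the invariant factors of ∂_2 are all 1, so H_1 ≅ Z^4.
  H_2: rank ker ∂_2 − rank ∂_3 = (8 − 8) − 0 = 0, and there is no ∂_3, so H_2 ≅ 0.

H_0 = Z,  H_1 = Z^4,  H_2 = 0.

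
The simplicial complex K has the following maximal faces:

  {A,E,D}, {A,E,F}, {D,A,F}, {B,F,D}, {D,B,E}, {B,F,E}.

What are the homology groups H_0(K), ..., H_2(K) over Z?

H_0 = Z,  H_1 = 0,  H_2 = Z.

We work with the vertex ordering A < B < D < E < F. The simplices of K, each written with vertices in increasing order, are:

  0-simplices (5): A, B, D, E, F
  1-simplices (9): AD, AE, AF, BD, BE, BF, DE, DF, EF
  2-simplices (6): ADE, ADF, AEF, BDE, BDF, BEF

so the chain groups are C_0 ≅ Z^5, C_1 ≅ Z^9, C_2 ≅ Z^6.

The boundary map ∂_1: C_1 → C_0 is given by ∂[p,q] = [q] − [p]. For instance
  ∂EF = F − E.
This gives a 5×9 integer matrix of rank 4; reducing to Smith normal form yields diagonal entries (1,1,1,1).

∂_2: C_2 → C_1 sends each 2-simplex [p,q,r] to [q,r] − [p,r] + [p,q]. For instance
  ∂AEF = EF − AF + AE,
  ∂BDF = DF − BF + BD.
This gives a 9×6 integer matrix of rank 5; reducing to Smith normal form yields diagonal entries (1,1,1,1,1).

Now H_k = ker ∂_k / im ∂_{k+1}, so:

  H_0: rank C_0 − rank ∂_1 = 5 − 4 = 1, and the invariant factors of ∂_1 are all 1, so H_0 = Z.
  H_1: rank ker ∂_1 − rank ∂_2 = (9 − 4) − 5 = 0, and the invariant factors of ∂_2 are all 1, so H_1 = 0.
  H_2: rank ker ∂_2 − rank ∂_3 = (6 − 5) − 0 = 1, and there is no ∂_3, so H_2 = Z.

(K is a triangulation of the 2-sphere S^2.)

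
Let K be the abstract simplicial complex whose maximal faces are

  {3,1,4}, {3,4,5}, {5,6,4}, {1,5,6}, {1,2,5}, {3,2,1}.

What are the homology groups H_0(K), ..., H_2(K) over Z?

Order the vertices as 1 < 2 < 3 < 4 < 5 < 6. Listing each simplex with vertices in this order, K has dimension 2 with simplices:

  0-simplices (6): [1], [2], [3], [4], [5], [6]
  1-simplices (12): [1,2], [1,3], [1,4], [1,5], [1,6], [2,3], [2,5], [3,4], [3,5], [4,5], [4,6], [5,6]
  2-simplices (6): [1,2,3], [1,2,5], [1,3,4], [1,5,6], [3,4,5], [4,5,6]

Hence C_0 ≅ Z^6, C_1 ≅ Z^12, C_2 ≅ Z^6.

∂_1: C_1 → C_0 sends each edge [p,q] (with p < q) to q − p.
The 6×12 boundary matrix has rank 5 and Smith normal form diag(1,1,1,1,1).

∂_2: C_2 → C_1 maps a triangle to the signed sum of its edges. For instance
  ∂[1,2,3] = [2,3] − [1,3] + [1,2],
  ∂[1,2,5] = [2,5] − [1,5] + [1,2].
This gives a 12×6 integer matrix of rank 6; reducing to Smith normal form yields diagonal entries (1,1,1,1,1,1).

From H_k ≅ ker(∂_k) / im(∂_{k+1}) we obtain:

  H_0: rank C_0 − rank ∂_1 = 6 − 5 = 1, and the invariant factors of ∂_1 are all 1, so H_0 = Z.
  H_1: rank ker ∂_1 − rank ∂_2 = (12 − 5) − 6 = 1, and the invariant factors of ∂_2 are all 1, so H_1 = Z.
  H_2: rank ker ∂_2 − rank ∂_3 = (6 − 6) − 0 = 0, and there is no ∂_3, so H_2 = 0.

H_0 = Z,  H_1 = Z,  H_2 = 0.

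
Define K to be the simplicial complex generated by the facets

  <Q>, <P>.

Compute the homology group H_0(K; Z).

H_0 = Z^2.

Take the total order P < Q on the vertex set. Then K (dimension 0) consists of the simplices:

  0-simplices (2): P, Q

Hence C_0 ≅ Z^2.

Now H_k = ker ∂_k / im ∂_{k+1}, so:

  H_0: rank C_0 − rank ∂_1 = 2 − 0 = 2, and there is no ∂_1, so H_0 ≅ Z^2.

(K is a triangulation of a set of 2 points.)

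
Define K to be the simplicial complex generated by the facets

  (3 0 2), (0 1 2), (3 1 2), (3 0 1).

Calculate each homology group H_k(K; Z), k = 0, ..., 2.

We work with the vertex ordering 0 < 1 < 2 < 3. The simplices of K, each written with vertices in increasing order, are:

  0-simplices (4): [0], [1], [2], [3]
  1-simplices (6): [0,1], [0,2], [0,3], [1,2], [1,3], [2,3]
  2-simplices (4): [0,1,2], [0,1,3], [0,2,3], [1,2,3]

Hence C_0 ≅ Z^4, C_1 ≅ Z^6, C_2 ≅ Z^4.

∂_1: C_1 → C_0 sends each edge [p,q] (with p < q) to q − p.
This gives a 4×6 integer matrix of rank 3; reducing to Smith normal form yields diagonal entries (1,1,1).

The boundary map ∂_2: C_2 → C_1 sends each 2-simplex [p,q,r] to [q,r] − [p,r] + [p,q]. For instance
  ∂[0,1,3] = [1,3] − [0,3] + [0,1],
  ∂[1,2,3] = [2,3] − [1,3] + [1,2].
This gives a 6×4 integer matrix of rank 3; reducing to Smith normal form yields diagonal entries (1,1,1).

Now H_k = ker ∂_k / im ∂_{k+1}, so:

  H_0: rank C_0 − rank ∂_1 = 4 − 3 = 1, and the invariant factors of ∂_1 are all 1, so H_0 = Z.
  H_1: rank ker ∂_1 − rank ∂_2 = (6 − 3) − 3 = 0, and the invariant factors of ∂_2 are all 1, so H_1 = 0.
  H_2: rank ker ∂_2 − rank ∂_3 = (4 − 3) − 0 = 1, and there is no ∂_3, so H_2 = Z.

As a check, the Euler characteristic is 4 − 6 + 4 = 2, which agrees with 1 − 0 + 1 = 2.

H_0 ≅ Z,  H_1 = 0,  H_2 ≅ Z.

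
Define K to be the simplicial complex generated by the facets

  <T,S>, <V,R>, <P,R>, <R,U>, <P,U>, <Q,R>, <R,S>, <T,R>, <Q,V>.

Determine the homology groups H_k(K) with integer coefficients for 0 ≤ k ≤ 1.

We work with the vertex ordering P < Q < R < S < T < U < V. The simplices of K, each written with vertices in increasing order, are:

  0-simplices (7): P, Q, R, S, T, U, V
  1-simplices (9): PR, PU, QR, QV, RS, RT, RU, RV, ST

so the chain groups are C_0 ≅ Z^7, C_1 ≅ Z^9.

∂_1: C_1 → C_0 is given by ∂[p,q] = [q] − [p]. For instance
  ∂RU = U − R.
This gives a 7×9 integer matrix of rank 6; reducing to Smith normal form yields diagonal entries (1,1,1,1,1,1).

Reading off H_k = ker ∂_k / im ∂_{k+1}:

  H_0: rank C_0 − rank ∂_1 = 7 − 6 = 1, and the invariant factors of ∂_1 are all 1, so H_0 ≅ Z.
  H_1: rank ker ∂_1 − rank ∂_2 = (9 − 6) − 0 = 3, and there is no ∂_2, so H_1 ≅ Z^3.

(K is a triangulation of a wedge of 3 circles.)

H_0 = Z,  H_1 = Z^3.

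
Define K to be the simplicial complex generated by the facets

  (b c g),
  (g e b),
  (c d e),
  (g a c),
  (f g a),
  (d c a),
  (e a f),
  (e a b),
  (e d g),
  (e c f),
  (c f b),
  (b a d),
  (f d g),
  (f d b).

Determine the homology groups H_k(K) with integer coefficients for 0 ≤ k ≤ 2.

We work with the vertex ordering a < b < c < d < e < f < g. The simplices of K, each written with vertices in increasing order, are:

  0-simplices (7): a, b, c, d, e, f, g
  1-simplices (21): ab, ac, ad, ae, af, ag, bc, bd, be, bf, bg, cd, ce, cf, cg, de, df, dg, ef, eg, fg
  2-simplices (14): abd, abe, acd, acg, aef, afg, bcf, bcg, bdf, beg, cde, cef, deg, dfg

so the chain groups are C_0 ≅ Z^7, C_1 ≅ Z^21, C_2 ≅ Z^14.

The boundary map ∂_1: C_1 → C_0 maps an edge to its endpoints' difference, ∂[p,q] = q − p.
The 7×21 boundary matrix has rank 6 and Smith normal form diag(1,1,1,1,1,1).

The boundary map ∂_2: C_2 → C_1 maps a triangle to the signed sum of its edges. For instance
  ∂bdf = df − bf + bd,
  ∂acd = cd − ad + ac.
This gives a 21×14 integer matrix of rank 13; reducing to Smith normal form yields diagonal entries (1,1,1,1,1,1,1,1,1,1,1,1,1).

Now H_k = ker ∂_k / im ∂_{k+1}, so:

  H_0: rank C_0 − rank ∂_1 = 7 − 6 = 1, and the invariant factors of ∂_1 are all 1, so H_0 = Z.
  H_1: rank ker ∂_1 − rank ∂_2 = (21 − 6) − 13 = 2, and the invariant factors of ∂_2 are all 1, so H_1 = Z^2.
  H_2: rank ker ∂_2 − rank ∂_3 = (14 − 13) − 0 = 1, and there is no ∂_3, so H_2 = Z.

As a check, the Euler characteristic is 7 − 21 + 14 = 0, which agrees with 1 − 2 + 1 = 0.
(K is a triangulation of the torus T^2.)

H_0 ≅ Z,  H_1 ≅ Z^2,  H_2 ≅ Z.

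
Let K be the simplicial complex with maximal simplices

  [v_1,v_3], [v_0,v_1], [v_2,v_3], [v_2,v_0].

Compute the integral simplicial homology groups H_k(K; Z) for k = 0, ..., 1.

H_0 ≅ Z,  H_1 ≅ Z.

Take the total order v_0 < v_1 < v_2 < v_3 on the vertex set. Then K (dimension 1) consists of the simplices:

  0-simplices (4): [v_0], [v_1], [v_2], [v_3]
  1-simplices (4): [v_0,v_1], [v_0,v_2], [v_1,v_3], [v_2,v_3]

giving chain groups C_0 ≅ Z^4, C_1 ≅ Z^4.

∂_1: C_1 → C_0 maps an edge to its endpoints' difference, ∂[p,q] = q − p. For instance
  ∂[v_2,v_3] = [v_3] − [v_2].
The resulting 4×4 matrix has rank 3, and its Smith normal form has invariant factors (1,1,1).

From H_k ≅ ker(∂_k) / im(∂_{k+1}) we obtain:

  H_0: rank C_0 − rank ∂_1 = 4 − 3 = 1, and the invariant factors of ∂_1 are all 1, so H_0 ≅ Z.
  H_1: rank ker ∂_1 − rank ∂_2 = (4 − 3) − 0 = 1, and there is no ∂_2, so H_1 ≅ Z.

(K is a triangulation of the circle S^1.)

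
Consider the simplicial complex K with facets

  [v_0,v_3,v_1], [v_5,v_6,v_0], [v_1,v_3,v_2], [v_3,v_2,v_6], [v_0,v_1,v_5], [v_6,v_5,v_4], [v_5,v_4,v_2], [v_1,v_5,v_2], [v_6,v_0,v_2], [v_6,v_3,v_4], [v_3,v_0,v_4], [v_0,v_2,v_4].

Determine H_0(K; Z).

Order the vertices as v_0 < v_1 < v_2 < v_3 < v_4 < v_5 < v_6. Listing each simplex with vertices in this order, K has dimension 2 with simplices:

  0-simplices (7): [v_0], [v_1], [v_2], [v_3], [v_4], [v_5], [v_6]
  1-simplices (18): (18 of them)
  2-simplices (12): (12 of them)

Hence C_0 ≅ Z^7, C_1 ≅ Z^18, C_2 ≅ Z^12.

∂_1: C_1 → C_0 is given by ∂[p,q] = [q] − [p].
This gives a 7×18 integer matrix of rank 6; reducing to Smith normal form yields diagonal entries (1,1,1,1,1,1).

The boundary map ∂_2: C_2 → C_1 sends each 2-simplex [p,q,r] to [q,r] − [p,r] + [p,q]. For instance
  ∂[v_0,v_5,v_6] = [v_5,v_6] − [v_0,v_6] + [v_0,v_5],
  ∂[v_0,v_1,v_5] = [v_1,v_5] − [v_0,v_5] + [v_0,v_1].
The 18×12 boundary matrix has rank 12 and Smith normal form diag(1,1,1,1,1,1,1,1,1,1,1,2).

Now H_k = ker ∂_k / im ∂_{k+1}, so:

  H_0: rank C_0 − rank ∂_1 = 7 − 6 = 1, and the invariant factors of ∂_1 are all 1, so H_0 ≅ Z.

(K is a triangulation of the real projective plane RP^2.)

H_0 = Z.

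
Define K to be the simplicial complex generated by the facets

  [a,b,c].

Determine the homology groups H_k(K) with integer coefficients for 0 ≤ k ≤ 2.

H_0 ≅ Z,  H_1 = 0,  H_2 = 0.

K has 3 vertices, 3 edges, 1 triangle.
rank ∂_0 = 0, rank ∂_1 = 2 ⇒ b_0 = 3 − 0 − 2 = 1; all invariant factors of ∂_1 are 1 so no torsion. So H_0 ≅ Z.
rank ∂_1 = 2, rank ∂_2 = 1 ⇒ b_1 = 3 − 2 − 1 = 0; all invariant factors of ∂_2 are 1 so no torsion. So H_1 ≅ 0.
rank ∂_2 = 1, rank ∂_3 = 0 ⇒ b_2 = 1 − 1 − 0 = 0. So H_2 ≅ 0.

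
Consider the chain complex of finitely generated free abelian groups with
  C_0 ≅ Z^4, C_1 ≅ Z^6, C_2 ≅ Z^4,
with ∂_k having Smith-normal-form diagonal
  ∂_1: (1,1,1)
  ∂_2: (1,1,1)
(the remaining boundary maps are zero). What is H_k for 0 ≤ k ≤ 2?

H_0 ≅ Z,  H_1 = 0,  H_2 ≅ Z.

H_0: b_0 = 4 − 0 − 3 = 1; torsion from ∂_1 factors > 1: none. So H_0 ≅ Z.
H_1: b_1 = 6 − 3 − 3 = 0; torsion from ∂_2 factors > 1: none. So H_1 ≅ 0.
H_2: b_2 = 4 − 3 − 0 = 1; torsion from ∂_3 factors > 1: none. So H_2 ≅ Z.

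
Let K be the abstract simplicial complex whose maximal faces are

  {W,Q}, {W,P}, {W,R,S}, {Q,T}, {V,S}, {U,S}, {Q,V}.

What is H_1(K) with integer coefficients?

H_1 ≅ Z.

Take the total order P < Q < R < S < T < U < V < W on the vertex set. Then K (dimension 2) consists of the simplices:

  0-simplices (8): P, Q, R, S, T, U, V, W
  1-simplices (9): PW, QT, QV, QW, RS, RW, SU, SV, SW
  2-simplices (1): RSW

Hence C_0 ≅ Z^8, C_1 ≅ Z^9, C_2 ≅ Z^1.

The boundary map ∂_1: C_1 → C_0 sends each edge [p,q] (with p < q) to q − p. For instance
  ∂RS = S − R.
The resulting 8×9 matrix has rank 7, and its Smith normal form has invariant factors (1,1,1,1,1,1,1).

∂_2: C_2 → C_1 sends each 2-simplex [p,q,r] to [q,r] − [p,r] + [p,q]. For instance
  ∂RSW = SW − RW + RS.
As a 9×1 matrix over Z this has rank 1, with invariant factors (1).

From H_k ≅ ker(∂_k) / im(∂_{k+1}) we obtain:

  H_1: rank ker ∂_1 − rank ∂_2 = (9 − 7) − 1 = 1, and the invariant factors of ∂_2 are all 1, so H_1 ≅ Z.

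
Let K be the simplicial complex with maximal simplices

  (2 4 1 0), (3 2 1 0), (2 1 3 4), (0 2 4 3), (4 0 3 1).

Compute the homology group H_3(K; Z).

Order the vertices as 0 < 1 < 2 < 3 < 4. Listing each simplex with vertices in this order, K has dimension 3 with simplices:

  0-simplices (5): [0], [1], [2], [3], [4]
  1-simplices (10): [0,1], [0,2], [0,3], [0,4], [1,2], [1,3], [1,4], [2,3], [2,4], [3,4]
  2-simplices (10): [0,1,2], [0,1,3], [0,1,4], [0,2,3], [0,2,4], [0,3,4], [1,2,3], [1,2,4], [1,3,4], [2,3,4]
  3-simplices (5): [0,1,2,3], [0,1,2,4], [0,1,3,4], [0,2,3,4], [1,2,3,4]

so the chain groups are C_0 ≅ Z^5, C_1 ≅ Z^10, C_2 ≅ Z^10, C_3 ≅ Z^5.

∂_1: C_1 → C_0 sends each edge [p,q] (with p < q) to q − p. For instance
  ∂[1,3] = [3] − [1].
The resulting 5×10 matrix has rank 4, and its Smith normal form has invariant factors (1,1,1,1).

The boundary map ∂_2: C_2 → C_1 acts by ∂[p,q,r] = [q,r] − [p,r] + [p,q]. For instance
  ∂[0,1,4] = [1,4] − [0,4] + [0,1],
  ∂[1,3,4] = [3,4] − [1,4] + [1,3].
The resulting 10×10 matrix has rank 6, and its Smith normal form has invariant factors (1,1,1,1,1,1).

∂_3: C_3 → C_2 sends each 3-simplex σ to the alternating sum Σ_i (−1)^i (σ with its i-th vertex removed). For instance
  ∂[0,2,3,4] = [2,3,4] − [0,3,4] + [0,2,4] − [0,2,3],
  ∂[1,2,3,4] = [2,3,4] − [1,3,4] + [1,2,4] − [1,2,3].
The 10×5 boundary matrix has rank 4 and Smith normal form diag(1,1,1,1).

Computing H_k = (kernel of ∂_k) / (image of ∂_{k+1}):

  H_3: rank ker ∂_3 − rank ∂_4 = (5 − 4) − 0 = 1, and there is no ∂_4, so H_3 ≅ Z.

(K is a triangulation of the 3-sphere S^3.)

H_3 ≅ Z.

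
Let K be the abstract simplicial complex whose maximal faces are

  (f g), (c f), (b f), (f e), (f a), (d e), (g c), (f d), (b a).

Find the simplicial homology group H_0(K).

Fix the vertex order a < b < c < d < e < f < g and write every simplex with vertices in increasing order. Then dim K = 1 and the simplices of K are:

  0-simplices (7): a, b, c, d, e, f, g
  1-simplices (9): ab, af, bf, cf, cg, de, df, ef, fg

giving chain groups C_0 ≅ Z^7, C_1 ≅ Z^9.

∂_1: C_1 → C_0 maps an edge to its endpoints' difference, ∂[p,q] = q − p.
The resulting 7×9 matrix has rank 6, and its Smith normal form has invariant factors (1,1,1,1,1,1).

Now H_k = ker ∂_k / im ∂_{k+1}, so:

  H_0: rank C_0 − rank ∂_1 = 7 − 6 = 1, and the invariant factors of ∂_1 are all 1, so H_0 ≅ Z.

(K is a triangulation of a wedge of 3 circles.)

H_0 = Z.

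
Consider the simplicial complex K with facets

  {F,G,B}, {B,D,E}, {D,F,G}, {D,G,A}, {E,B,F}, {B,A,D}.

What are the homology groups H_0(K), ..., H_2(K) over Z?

H_0 ≅ Z,  H_1 ≅ Z,  H_2 = 0.

Fix the vertex order A < B < D < E < F < G and write every simplex with vertices in increasing order. Then dim K = 2 and the simplices of K are:

  0-simplices (6): A, B, D, E, F, G
  1-simplices (12): AB, AD, AG, BD, BE, BF, BG, DE, DF, DG, EF, FG
  2-simplices (6): ABD, ADG, BDE, BEF, BFG, DFG

so the chain groups are C_0 ≅ Z^6, C_1 ≅ Z^12, C_2 ≅ Z^6.

Boundary ∂_1: C_1 → C_0 maps an edge to its endpoints' difference, ∂[p,q] = q − p.
This gives a 6×12 integer matrix of rank 5; reducing to Smith normal form yields diagonal entries (1,1,1,1,1).

The boundary map ∂_2: C_2 → C_1 sends each 2-simplex [p,q,r] to [q,r] − [p,r] + [p,q]. For instance
  ∂BEF = EF − BF + BE,
  ∂ABD = BD − AD + AB.
The resulting 12×6 matrix has rank 6, and its Smith normal form has invariant factors (1,1,1,1,1,1).

From H_k ≅ ker(∂_k) / im(∂_{k+1}) we obtain:

  H_0: rank C_0 − rank ∂_1 = 6 − 5 = 1, and the invariant factors of ∂_1 are all 1, so H_0 ≅ Z.
  H_1: rank ker ∂_1 − rank ∂_2 = (12 − 5) − 6 = 1, and the invariant factors of ∂_2 are all 1, so H_1 ≅ Z.
  H_2: rank ker ∂_2 − rank ∂_3 = (6 − 6) − 0 = 0, and there is no ∂_3, so H_2 ≅ 0.

As a check, the Euler characteristic is 6 − 12 + 6 = 0, which agrees with 1 − 1 + 0 = 0.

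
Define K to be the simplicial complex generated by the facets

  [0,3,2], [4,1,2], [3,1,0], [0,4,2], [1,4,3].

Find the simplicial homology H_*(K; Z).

We work with the vertex ordering 0 < 1 < 2 < 3 < 4. The simplices of K, each written with vertices in increasing order, are:

  0-simplices (5): [0], [1], [2], [3], [4]
  1-simplices (10): [0,1], [0,2], [0,3], [0,4], [1,2], [1,3], [1,4], [2,3], [2,4], [3,4]
  2-simplices (5): [0,1,3], [0,2,3], [0,2,4], [1,2,4], [1,3,4]

Hence C_0 ≅ Z^5, C_1 ≅ Z^10, C_2 ≅ Z^5.

The boundary map ∂_1: C_1 → C_0 maps an edge to its endpoints' difference, ∂[p,q] = q − p.
The 5×10 boundary matrix has rank 4 and Smith normal form diag(1,1,1,1).

Boundary ∂_2: C_2 → C_1 maps a triangle to the signed sum of its edges. For instance
  ∂[0,2,4] = [2,4] − [0,4] + [0,2],
  ∂[0,2,3] = [2,3] − [0,3] + [0,2].
The resulting 10×5 matrix has rank 5, and its Smith normal form has invariant factors (1,1,1,1,1).

Reading off H_k = ker ∂_k / im ∂_{k+1}:

  H_0: rank C_0 − rank ∂_1 = 5 − 4 = 1, and the invariant factors of ∂_1 are all 1, so H_0 ≅ Z.
  H_1: rank ker ∂_1 − rank ∂_2 = (10 − 4) − 5 = 1, and the invariant factors of ∂_2 are all 1, so H_1 ≅ Z.
  H_2: rank ker ∂_2 − rank ∂_3 = (5 − 5) − 0 = 0, and there is no ∂_3, so H_2 ≅ 0.

As a check, the Euler characteristic is 5 − 10 + 5 = 0, which agrees with 1 − 1 + 0 = 0.
(K is a triangulation of the Möbius band.)

H_0 ≅ Z,  H_1 ≅ Z,  H_2 = 0.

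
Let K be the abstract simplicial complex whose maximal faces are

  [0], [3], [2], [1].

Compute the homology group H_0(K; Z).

K has 4 vertices.
rank ∂_0 = 0, rank ∂_1 = 0 ⇒ b_0 = 4 − 0 − 0 = 4. So H_0 ≅ Z^4.

H_0 ≅ Z^4.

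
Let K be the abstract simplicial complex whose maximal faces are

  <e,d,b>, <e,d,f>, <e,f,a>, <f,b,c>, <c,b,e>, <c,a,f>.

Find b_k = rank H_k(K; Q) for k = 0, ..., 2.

We work with the vertex ordering a < b < c < d < e < f. The simplices of K, each written with vertices in increasing order, are:

  0-simplices (6): a, b, c, d, e, f
  1-simplices (12): ac, ae, af, bc, bd, be, bf, ce, cf, de, df, ef
  2-simplices (6): acf, aef, bce, bcf, bde, def

giving chain groups C_0 ≅ Z^6, C_1 ≅ Z^12, C_2 ≅ Z^6.

The boundary map ∂_1: C_1 → C_0 is given by ∂[p,q] = [q] − [p].
As a 6×12 matrix over Z this has rank 5, with invariant factors (1,1,1,1,1).

The boundary map ∂_2: C_2 → C_1 acts by ∂[p,q,r] = [q,r] − [p,r] + [p,q]. For instance
  ∂bce = ce − be + bc,
  ∂bde = de − be + bd.
The 12×6 boundary matrix has rank 6 and Smith normal form diag(1,1,1,1,1,1).

Now H_k = ker ∂_k / im ∂_{k+1}, so:

  H_0: rank C_0 − rank ∂_1 = 6 − 5 = 1, and the invariant factors of ∂_1 are all 1, so H_0 = Z.
  H_1: rank ker ∂_1 − rank ∂_2 = (12 − 5) − 6 = 1, and the invariant factors of ∂_2 are all 1, so H_1 = Z.
  H_2: rank ker ∂_2 − rank ∂_3 = (6 − 6) − 0 = 0, and there is no ∂_3, so H_2 = 0.

As a check, the Euler characteristic is 6 − 12 + 6 = 0, which agrees with 1 − 1 + 0 = 0.
(K is a triangulation of the cylinder S^1 x I.)

Hence the Betti numbers are b_0 = 1, b_1 = 1, b_2 = 0.

b_0 = 1, b_1 = 1, b_2 = 0.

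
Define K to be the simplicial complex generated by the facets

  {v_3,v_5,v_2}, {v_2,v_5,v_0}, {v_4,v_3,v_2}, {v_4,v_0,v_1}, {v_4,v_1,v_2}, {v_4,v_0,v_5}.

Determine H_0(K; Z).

Take the total order v_0 < v_1 < v_2 < v_3 < v_4 < v_5 on the vertex set. Then K (dimension 2) consists of the simplices:

  0-simplices (6): [v_0], [v_1], [v_2], [v_3], [v_4], [v_5]
  1-simplices (12): [v_0,v_1], [v_0,v_2], [v_0,v_4], [v_0,v_5], [v_1,v_2], [v_1,v_4], [v_2,v_3], [v_2,v_4], [v_2,v_5], [v_3,v_4], [v_3,v_5], [v_4,v_5]
  2-simplices (6): [v_0,v_1,v_4], [v_0,v_2,v_5], [v_0,v_4,v_5], [v_1,v_2,v_4], [v_2,v_3,v_4], [v_2,v_3,v_5]

Hence C_0 ≅ Z^6, C_1 ≅ Z^12, C_2 ≅ Z^6.

The boundary map ∂_1: C_1 → C_0 maps an edge to its endpoints' difference, ∂[p,q] = q − p. For instance
  ∂[v_2,v_4] = [v_4] − [v_2].
The 6×12 boundary matrix has rank 5 and Smith normal form diag(1,1,1,1,1).

The boundary map ∂_2: C_2 → C_1 acts by ∂[p,q,r] = [q,r] − [p,r] + [p,q]. For instance
  ∂[v_1,v_2,v_4] = [v_2,v_4] − [v_1,v_4] + [v_1,v_2],
  ∂[v_0,v_1,v_4] = [v_1,v_4] − [v_0,v_4] + [v_0,v_1].
The 12×6 boundary matrix has rank 6 and Smith normal form diag(1,1,1,1,1,1).

Now H_k = ker ∂_k / im ∂_{k+1}, so:

  H_0: rank C_0 − rank ∂_1 = 6 − 5 = 1, and the invariant factors of ∂_1 are all 1, so H_0 ≅ Z.

(K is a triangulation of the cylinder S^1 x I.)

H_0 ≅ Z.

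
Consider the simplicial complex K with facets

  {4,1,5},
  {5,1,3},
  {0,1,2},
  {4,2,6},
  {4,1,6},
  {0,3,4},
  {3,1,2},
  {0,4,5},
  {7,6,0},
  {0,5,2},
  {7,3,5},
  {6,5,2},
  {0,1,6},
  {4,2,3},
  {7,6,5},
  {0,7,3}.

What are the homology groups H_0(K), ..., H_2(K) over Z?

Take the total order 0 < 1 < 2 < 3 < 4 < 5 < 6 < 7 on the vertex set. Then K (dimension 2) consists of the simplices:

  0-simplices (8): [0], [1], [2], [3], [4], [5], [6], [7]
  1-simplices (24): (24 of them)
  2-simplices (16): [0,1,2], [0,1,6], [0,2,5], [0,3,4], [0,3,7], [0,4,5], [0,6,7], [1,2,3], [1,3,5], [1,4,5], [1,4,6], [2,3,4], [2,4,6], [2,5,6], [3,5,7], [5,6,7]

so the chain groups are C_0 ≅ Z^8, C_1 ≅ Z^24, C_2 ≅ Z^16.

The boundary map ∂_1: C_1 → C_0 is given by ∂[p,q] = [q] − [p]. For instance
  ∂[1,2] = [2] − [1].
The 8×24 boundary matrix has rank 7 and Smith normal form diag(1,1,1,1,1,1,1).

The boundary map ∂_2: C_2 → C_1 maps a triangle to the signed sum of its edges. For instance
  ∂[1,4,6] = [4,6] − [1,6] + [1,4],
  ∂[0,1,2] = [1,2] − [0,2] + [0,1].
The 24×16 boundary matrix has rank 15 and Smith normal form diag(1,1,1,1,1,1,1,1,1,1,1,1,1,1,1).

From H_k ≅ ker(∂_k) / im(∂_{k+1}) we obtain:

  H_0: rank C_0 − rank ∂_1 = 8 − 7 = 1, and the invariant factors of ∂_1 are all 1, so H_0 = Z.
  H_1: rank ker ∂_1 − rank ∂_2 = (24 − 7) − 15 = 2, and the invariant factors of ∂_2 are all 1, so H_1 = Z^2.
  H_2: rank ker ∂_2 − rank ∂_3 = (16 − 15) − 0 = 1, and there is no ∂_3, so H_2 = Z.

H_0 = Z,  H_1 = Z^2,  H_2 = Z.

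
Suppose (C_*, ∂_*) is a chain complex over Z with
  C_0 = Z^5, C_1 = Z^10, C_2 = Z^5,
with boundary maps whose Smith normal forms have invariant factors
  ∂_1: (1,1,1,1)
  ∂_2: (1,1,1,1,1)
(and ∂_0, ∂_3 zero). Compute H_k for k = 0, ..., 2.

H_0: b_0 = 5 − 0 − 4 = 1; torsion from ∂_1 factors > 1: none. So H_0 ≅ Z.
H_1: b_1 = 10 − 4 − 5 = 1; torsion from ∂_2 factors > 1: none. So H_1 ≅ Z.
H_2: b_2 = 5 − 5 − 0 = 0; torsion from ∂_3 factors > 1: none. So H_2 ≅ 0.

H_0 ≅ Z,  H_1 ≅ Z,  H_2 = 0.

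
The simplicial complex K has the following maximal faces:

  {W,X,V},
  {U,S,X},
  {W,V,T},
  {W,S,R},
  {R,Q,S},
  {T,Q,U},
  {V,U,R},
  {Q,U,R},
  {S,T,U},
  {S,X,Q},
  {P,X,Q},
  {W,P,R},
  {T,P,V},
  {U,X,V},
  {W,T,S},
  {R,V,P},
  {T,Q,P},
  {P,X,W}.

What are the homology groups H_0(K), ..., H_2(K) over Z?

H_0 ≅ Z,  H_1 ≅ Z ⊕ Z_2,  H_2 = 0.

Take the total order P < Q < R < S < T < U < V < W < X on the vertex set. Then K (dimension 2) consists of the simplices:

  0-simplices (9): P, Q, R, S, T, U, V, W, X
  1-simplices (27): PQ, PR, PT, PV, PW, PX, QR, QS, QT, QU, QX, RS, RU, RV, RW, ST, SU, SW, SX, TU, TV, TW, UV, UX, VW, VX, WX
  2-simplices (18): PQT, PQX, PRV, PRW, PTV, PWX, QRS, QRU, QSX, QTU, RSW, RUV, STU, STW, SUX, TVW, UVX, VWX

Hence C_0 ≅ Z^9, C_1 ≅ Z^27, C_2 ≅ Z^18.

The boundary map ∂_1: C_1 → C_0 sends each edge [p,q] (with p < q) to q − p.
The resulting 9×27 matrix has rank 8, and its Smith normal form has invariant factors (1,1,1,1,1,1,1,1).

Boundary ∂_2: C_2 → C_1 maps a triangle to the signed sum of its edges. For instance
  ∂QSX = SX − QX + QS,
  ∂STW = TW − SW + ST.
The resulting 27×18 matrix has rank 18, and its Smith normal form has invariant factors (1,1,1,1,1,1,1,1,1,1,1,1,1,1,1,1,1,2).

Now H_k = ker ∂_k / im ∂_{k+1}, so:

  H_0: rank C_0 − rank ∂_1 = 9 − 8 = 1, and the invariant factors of ∂_1 are all 1, so H_0 ≅ Z.
  H_1: rank ker ∂_1 − rank ∂_2 = (27 − 8) − 18 = 1, and ∂_2 has invariant factor 2 > 1, so H_1 ≅ Z ⊕ Z_2.
  H_2: rank ker ∂_2 − rank ∂_3 = (18 − 18) − 0 = 0, and there is no ∂_3, so H_2 ≅ 0.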